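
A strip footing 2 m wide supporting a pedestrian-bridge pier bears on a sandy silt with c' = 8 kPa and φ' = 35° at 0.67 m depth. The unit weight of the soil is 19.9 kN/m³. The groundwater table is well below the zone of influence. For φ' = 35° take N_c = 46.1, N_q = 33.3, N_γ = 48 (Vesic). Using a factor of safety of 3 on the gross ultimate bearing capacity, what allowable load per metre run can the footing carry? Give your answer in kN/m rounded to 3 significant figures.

≈ 1180 kN/m

Overburden at base level: q = 19.9 × 0.67 = 13.333 kPa.
Cohesion term c·N_c = 8 × 46.1 = 368.8 kPa; surcharge term q·N_q = 13.333 × 33.3 = 443.99 kPa; self-weight term 0.5·γ·B·N_γ = 0.5 × 19.9 × 2 × 48 = 955.2 kPa.
q_ult = 368.8 + 443.99 + 955.2 = 1768 kPa.
Gross allowable pressure q_all = 1768 / 3 = 589.33 kPa.
Allowable wall load = q_all × B = 589.33 × 2 = 1178.7 kN per metre run.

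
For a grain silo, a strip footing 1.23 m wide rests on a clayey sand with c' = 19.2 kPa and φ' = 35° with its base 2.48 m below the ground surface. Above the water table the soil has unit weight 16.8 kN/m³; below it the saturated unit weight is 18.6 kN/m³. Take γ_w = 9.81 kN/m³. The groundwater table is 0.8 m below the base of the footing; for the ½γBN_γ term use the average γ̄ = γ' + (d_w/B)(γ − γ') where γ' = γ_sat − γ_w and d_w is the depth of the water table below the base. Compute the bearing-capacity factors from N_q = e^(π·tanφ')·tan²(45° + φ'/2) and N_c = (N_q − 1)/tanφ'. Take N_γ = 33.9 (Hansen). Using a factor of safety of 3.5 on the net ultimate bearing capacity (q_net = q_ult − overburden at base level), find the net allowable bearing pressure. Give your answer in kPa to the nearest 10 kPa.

N_q = e^(π·tan35°)·tan²(62.5°) = 33.3; N_c = (N_q − 1)/tanφ' = 46.12.
q = γ·D_f = 16.8 × 2.48 = 41.664 kPa.
γ' = 8.79 kN/m³; averaging over the depth B below the base, γ̄ = γ' + (d_w/B)(γ − γ') = 14 kN/m³.
c·N_c = 19.2 × 46.124 = 885.57 kPa
q·N_q = 41.664 × 33.296 = 1387.2 kPa
0.5·γ·B·N_γ = 0.5 × 14 × 1.23 × 33.9 = 291.87 kPa
q_ult = 885.57 + 1387.2 + 291.87 = 2564.7 kPa.
q_net = 2564.7 − 41.664 = 2523 kPa.
q_all(net) = 2523 / 3.5 = 720.87 kPa.

q_all(net) ≈ 720 kPa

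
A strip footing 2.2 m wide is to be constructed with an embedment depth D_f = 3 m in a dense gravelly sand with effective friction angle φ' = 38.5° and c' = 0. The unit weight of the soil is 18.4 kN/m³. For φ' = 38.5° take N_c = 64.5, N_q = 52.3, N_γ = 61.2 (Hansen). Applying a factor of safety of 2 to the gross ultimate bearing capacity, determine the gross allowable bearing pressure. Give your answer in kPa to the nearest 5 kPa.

Overburden at base level: q = 18.4 × 3 = 55.2 kPa.
Surcharge term q·N_q = 55.2 × 52.3 = 2887 kPa; self-weight term 0.5·γ·B·N_γ = 0.5 × 18.4 × 2.2 × 61.2 = 1238.7 kPa.
q_ult = 2887 + 1238.7 = 4125.6 kPa.
q_all = q_ult / FS = 4125.6 / 2 = 2062.8 kPa.

q_all ≈ 2065 kPa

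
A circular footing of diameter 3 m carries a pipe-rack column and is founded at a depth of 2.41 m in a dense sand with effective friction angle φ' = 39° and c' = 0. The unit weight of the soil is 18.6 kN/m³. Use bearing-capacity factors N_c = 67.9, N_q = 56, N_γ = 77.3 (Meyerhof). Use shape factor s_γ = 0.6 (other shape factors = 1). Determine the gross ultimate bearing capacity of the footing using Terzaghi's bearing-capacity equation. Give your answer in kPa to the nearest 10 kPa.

q_ult ≈ 3800 kPa

Overburden at base level: q = 18.6 × 2.41 = 44.826 kPa.
Surcharge term q·N_q = 44.826 × 56 = 2510.3 kPa; self-weight term 0.5·γ·B·N_γ·s_γ = 0.5 × 18.6 × 3 × 77.3 × 0.6 = 1294 kPa.
q_ult = 2510.3 + 1294 = 3804.3 kPa.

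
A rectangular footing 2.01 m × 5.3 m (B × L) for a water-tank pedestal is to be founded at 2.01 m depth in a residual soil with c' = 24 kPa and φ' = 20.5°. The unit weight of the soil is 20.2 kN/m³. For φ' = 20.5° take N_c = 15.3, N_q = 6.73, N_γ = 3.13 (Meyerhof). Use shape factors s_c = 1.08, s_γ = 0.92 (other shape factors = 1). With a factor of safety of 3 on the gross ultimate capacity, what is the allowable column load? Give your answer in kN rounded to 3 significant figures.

P_all ≈ 2590 kN

q = γ·D_f = 20.2 × 2.01 = 40.602 kPa.
c·N_c·s_c = 24 × 15.3 × 1.08 = 396.58 kPa
q·N_q = 40.602 × 6.73 = 273.25 kPa
0.5·γ·B·N_γ·s_γ = 0.5 × 20.2 × 2.01 × 3.13 × 0.92 = 58.459 kPa
q_ult = 396.58 + 273.25 + 58.459 = 728.29 kPa.
Gross allowable pressure q_all = 728.29 / 3 = 242.76 kPa.
Footing area = 10.653 m², so allowable column load = 242.76 × 10.653 = 2586.1 kN.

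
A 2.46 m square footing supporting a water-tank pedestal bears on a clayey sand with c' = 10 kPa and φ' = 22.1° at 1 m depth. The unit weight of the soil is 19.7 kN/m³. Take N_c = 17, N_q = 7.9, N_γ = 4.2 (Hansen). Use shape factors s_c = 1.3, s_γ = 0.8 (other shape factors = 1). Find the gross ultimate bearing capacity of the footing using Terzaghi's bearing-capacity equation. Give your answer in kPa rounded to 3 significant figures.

Overburden at base level: q = 19.7 × 1 = 19.7 kPa.
Cohesion term c·N_c·s_c = 10 × 17 × 1.3 = 221 kPa; surcharge term q·N_q = 19.7 × 7.9 = 155.63 kPa; self-weight term 0.5·γ·B·N_γ·s_γ = 0.5 × 19.7 × 2.46 × 4.2 × 0.8 = 81.416 kPa.
q_ult = 221 + 155.63 + 81.416 = 458.05 kPa.

q_ult ≈ 458 kPa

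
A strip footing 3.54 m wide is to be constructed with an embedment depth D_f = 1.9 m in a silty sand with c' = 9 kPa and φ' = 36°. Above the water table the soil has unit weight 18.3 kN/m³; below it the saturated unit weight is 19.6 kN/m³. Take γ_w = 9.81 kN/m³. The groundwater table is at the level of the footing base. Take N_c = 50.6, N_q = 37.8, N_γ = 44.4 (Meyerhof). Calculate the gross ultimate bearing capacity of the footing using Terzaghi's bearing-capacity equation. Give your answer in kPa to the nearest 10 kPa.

q_ult ≈ 2540 kPa

Effective surcharge at the founding depth q = γ·D_f = 18.3 × 1.9 = 34.77 kPa.
The water table coincides with the base, so in the self-weight term γ → γ' = 9.79 kN/m³.
q_ult = c·N_c + q·N_q + 0.5·γ·B·N_γ
     = 9 × 50.6 + 34.77 × 37.8 + 0.5 × 9.79 × 3.54 × 44.4
     = 455.4 + 1314.3 + 769.38 = 2539.1 kPa.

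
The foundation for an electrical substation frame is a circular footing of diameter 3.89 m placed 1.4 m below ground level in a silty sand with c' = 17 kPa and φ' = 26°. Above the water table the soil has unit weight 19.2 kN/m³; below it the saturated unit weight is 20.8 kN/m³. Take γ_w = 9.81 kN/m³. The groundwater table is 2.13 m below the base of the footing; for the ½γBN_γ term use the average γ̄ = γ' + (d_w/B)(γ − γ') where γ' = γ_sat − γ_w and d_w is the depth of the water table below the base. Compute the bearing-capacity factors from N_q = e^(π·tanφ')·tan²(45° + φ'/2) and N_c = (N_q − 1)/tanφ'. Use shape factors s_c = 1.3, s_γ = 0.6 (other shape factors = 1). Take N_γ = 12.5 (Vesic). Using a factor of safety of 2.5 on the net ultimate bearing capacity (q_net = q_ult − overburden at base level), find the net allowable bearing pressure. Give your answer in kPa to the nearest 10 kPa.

q_all(net) ≈ 400 kPa

N_q = e^(π·tan26°)·tan²(58°) = 11.85; N_c = (N_q − 1)/tanφ' = 22.25.
q = γ·D_f = 19.2 × 1.4 = 26.88 kPa.
γ' = 10.99 kN/m³; averaging over the depth B below the base, γ̄ = γ' + (d_w/B)(γ − γ') = 15.485 kN/m³.
c·N_c·s_c = 17 × 22.254 × 1.3 = 491.82 kPa
q·N_q = 26.88 × 11.854 = 318.64 kPa
0.5·γ·B·N_γ·s_γ = 0.5 × 15.485 × 3.89 × 12.5 × 0.6 = 225.89 kPa
q_ult = 491.82 + 318.64 + 225.89 = 1036.4 kPa.
q_net = 1036.4 − 26.88 = 1009.5 kPa.
q_all(net) = 1009.5 / 2.5 = 403.79 kPa.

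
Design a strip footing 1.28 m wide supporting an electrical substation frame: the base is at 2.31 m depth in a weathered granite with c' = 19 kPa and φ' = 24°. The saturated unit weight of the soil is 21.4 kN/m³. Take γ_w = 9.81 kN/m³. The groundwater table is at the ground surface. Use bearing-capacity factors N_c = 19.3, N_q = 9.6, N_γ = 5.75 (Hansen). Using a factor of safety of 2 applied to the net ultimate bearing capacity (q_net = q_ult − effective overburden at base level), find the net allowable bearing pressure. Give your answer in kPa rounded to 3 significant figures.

q_all(net) ≈ 320 kPa

With the water table at the surface the whole profile is submerged: γ' = 21.4 − 9.81 = 11.59 kN/m³, so q = γ'·D_f = 26.773 kPa; the same γ' applies in the ½γBN_γ term.
q_ult = c·N_c + q·N_q + 0.5·γ·B·N_γ
     = 19 × 19.3 + 26.773 × 9.6 + 0.5 × 11.59 × 1.28 × 5.75
     = 366.7 + 257.02 + 42.651 = 666.37 kPa.
Net ultimate: q_net = 666.37 − 26.773 = 639.6 kPa.
q_all(net) = 639.6 / 2 = 319.8 kPa.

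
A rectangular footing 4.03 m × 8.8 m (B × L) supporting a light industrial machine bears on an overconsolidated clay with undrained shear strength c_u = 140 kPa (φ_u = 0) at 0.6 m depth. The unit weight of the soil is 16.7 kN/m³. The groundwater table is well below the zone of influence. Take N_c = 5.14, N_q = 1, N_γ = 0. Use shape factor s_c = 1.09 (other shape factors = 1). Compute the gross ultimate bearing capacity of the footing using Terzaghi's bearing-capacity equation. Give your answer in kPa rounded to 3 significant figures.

Effective surcharge at the founding depth q = γ·D_f = 16.7 × 0.6 = 10.02 kPa.
q_ult = c·N_c·s_c + q·N_q
     = 140 × 5.14 × 1.09 + 10.02 × 1
     = 784.36 + 10.02 = 794.38 kPa.

q_ult ≈ 794 kPa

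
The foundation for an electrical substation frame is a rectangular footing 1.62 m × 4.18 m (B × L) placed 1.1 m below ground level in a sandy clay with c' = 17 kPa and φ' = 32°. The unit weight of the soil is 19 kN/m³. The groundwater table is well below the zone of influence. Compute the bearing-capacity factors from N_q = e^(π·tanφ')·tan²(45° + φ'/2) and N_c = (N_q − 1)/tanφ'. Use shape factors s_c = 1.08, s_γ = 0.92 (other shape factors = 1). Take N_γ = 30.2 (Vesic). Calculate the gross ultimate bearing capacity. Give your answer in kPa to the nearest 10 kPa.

q_ult ≈ 1560 kPa

tan32° = 0.6249, so N_q = e^(π×0.6249)·tan²(61°) = 7.121 × 3.255 = 23.18.
N_c = (23.18 − 1)/tan32° = 35.49.
Effective surcharge at the founding depth q = γ·D_f = 19 × 1.1 = 20.9 kPa.
q_ult = c·N_c·s_c + q·N_q + 0.5·γ·B·N_γ·s_γ
     = 17 × 35.49 × 1.08 + 20.9 × 23.177 + 0.5 × 19 × 1.62 × 30.2 × 0.92
     = 651.6 + 484.39 + 427.6 = 1563.6 kPa.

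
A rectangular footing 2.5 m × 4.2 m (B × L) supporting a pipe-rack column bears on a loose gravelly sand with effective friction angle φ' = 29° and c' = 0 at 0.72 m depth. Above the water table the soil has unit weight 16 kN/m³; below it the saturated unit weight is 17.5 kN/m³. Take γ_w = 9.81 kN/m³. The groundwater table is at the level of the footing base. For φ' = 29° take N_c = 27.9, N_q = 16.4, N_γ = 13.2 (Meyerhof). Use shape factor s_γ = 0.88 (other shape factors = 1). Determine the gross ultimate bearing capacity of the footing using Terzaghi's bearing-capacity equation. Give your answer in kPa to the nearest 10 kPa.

q = γ·D_f = 16 × 0.72 = 11.52 kPa.
For the ½γBN_γ term take γ' = 17.5 − 9.81 = 7.69 kN/m³ (soil below base is submerged).
q·N_q = 11.52 × 16.4 = 188.93 kPa
0.5·γ·B·N_γ·s_γ = 0.5 × 7.69 × 2.5 × 13.2 × 0.88 = 111.66 kPa
q_ult = 188.93 + 111.66 = 300.59 kPa.

q_ult ≈ 300 kPa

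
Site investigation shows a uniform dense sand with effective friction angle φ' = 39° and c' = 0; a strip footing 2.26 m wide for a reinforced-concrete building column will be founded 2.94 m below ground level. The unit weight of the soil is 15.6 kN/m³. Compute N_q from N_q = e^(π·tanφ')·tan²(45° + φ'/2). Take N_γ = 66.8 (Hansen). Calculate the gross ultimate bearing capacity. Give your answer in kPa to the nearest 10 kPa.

q_ult ≈ 3740 kPa

tan39° = 0.8098, so N_q = e^(π×0.8098)·tan²(64.5°) = 12.731 × 4.395 = 55.96.
Effective surcharge at the founding depth q = γ·D_f = 15.6 × 2.94 = 45.864 kPa.
q_ult = q·N_q + 0.5·γ·B·N_γ
     = 45.864 × 55.957 + 0.5 × 15.6 × 2.26 × 66.8
     = 2566.4 + 1177.6 = 3744 kPa.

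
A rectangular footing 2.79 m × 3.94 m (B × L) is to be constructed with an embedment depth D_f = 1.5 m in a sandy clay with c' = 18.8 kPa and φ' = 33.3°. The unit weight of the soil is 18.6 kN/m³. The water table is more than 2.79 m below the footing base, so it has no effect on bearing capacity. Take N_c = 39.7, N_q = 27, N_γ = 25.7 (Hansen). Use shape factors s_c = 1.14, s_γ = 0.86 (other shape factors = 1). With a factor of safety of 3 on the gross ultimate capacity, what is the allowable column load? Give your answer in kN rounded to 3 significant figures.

Effective surcharge at the founding depth q = γ·D_f = 18.6 × 1.5 = 27.9 kPa.
q_ult = c·N_c·s_c + q·N_q + 0.5·γ·B·N_γ·s_γ
     = 18.8 × 39.7 × 1.14 + 27.9 × 27 + 0.5 × 18.6 × 2.79 × 25.7 × 0.86
     = 850.85 + 753.3 + 573.48 = 2177.6 kPa.
Gross allowable pressure q_all = 2177.6 / 3 = 725.88 kPa.
Footing area = 10.9926 m², so allowable column load = 725.88 × 10.9926 = 7979.3 kN.

P_all ≈ 7980 kN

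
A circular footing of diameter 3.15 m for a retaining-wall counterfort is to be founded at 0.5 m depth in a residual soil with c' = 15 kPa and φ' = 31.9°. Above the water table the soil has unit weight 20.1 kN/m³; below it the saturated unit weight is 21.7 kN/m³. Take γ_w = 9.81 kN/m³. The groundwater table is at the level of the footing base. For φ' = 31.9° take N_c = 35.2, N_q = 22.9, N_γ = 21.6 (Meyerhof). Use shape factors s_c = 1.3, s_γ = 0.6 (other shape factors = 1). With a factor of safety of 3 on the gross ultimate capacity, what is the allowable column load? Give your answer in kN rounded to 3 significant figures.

P_all ≈ 3010 kN

Effective surcharge at the founding depth q = γ·D_f = 20.1 × 0.5 = 10.05 kPa.
The water table coincides with the base, so in the self-weight term γ → γ' = 11.89 kN/m³.
q_ult = c·N_c·s_c + q·N_q + 0.5·γ·B·N_γ·s_γ
     = 15 × 35.2 × 1.3 + 10.05 × 22.9 + 0.5 × 11.89 × 3.15 × 21.6 × 0.6
     = 686.4 + 230.15 + 242.7 = 1159.2 kPa.
Gross allowable pressure q_all = 1159.2 / 3 = 386.41 kPa.
Footing area = 7.7931 m², so allowable column load = 386.41 × 7.7931 = 3011.4 kN.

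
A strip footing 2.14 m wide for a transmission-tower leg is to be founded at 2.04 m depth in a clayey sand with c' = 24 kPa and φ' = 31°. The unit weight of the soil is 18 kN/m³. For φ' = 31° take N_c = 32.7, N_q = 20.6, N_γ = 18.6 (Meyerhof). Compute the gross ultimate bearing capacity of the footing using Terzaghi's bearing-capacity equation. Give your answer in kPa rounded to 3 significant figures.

Effective surcharge at the founding depth q = γ·D_f = 18 × 2.04 = 36.72 kPa.
q_ult = c·N_c + q·N_q + 0.5·γ·B·N_γ
     = 24 × 32.7 + 36.72 × 20.6 + 0.5 × 18 × 2.14 × 18.6
     = 784.8 + 756.43 + 358.24 = 1899.5 kPa.

q_ult ≈ 1900 kPa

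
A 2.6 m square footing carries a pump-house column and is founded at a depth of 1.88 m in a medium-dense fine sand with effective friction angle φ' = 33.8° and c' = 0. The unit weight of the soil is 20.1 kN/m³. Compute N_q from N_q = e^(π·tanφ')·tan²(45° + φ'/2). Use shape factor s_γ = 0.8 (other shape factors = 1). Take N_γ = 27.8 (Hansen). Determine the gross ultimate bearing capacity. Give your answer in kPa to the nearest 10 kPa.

tan33.8° = 0.6694, so N_q = e^(π×0.6694)·tan²(61.9°) = 8.192 × 3.508 = 28.73.
Effective surcharge at the founding depth q = γ·D_f = 20.1 × 1.88 = 37.788 kPa.
q_ult = q·N_q + 0.5·γ·B·N_γ·s_γ
     = 37.788 × 28.732 + 0.5 × 20.1 × 2.6 × 27.8 × 0.8
     = 1085.7 + 581.13 = 1666.9 kPa.

q_ult ≈ 1670 kPa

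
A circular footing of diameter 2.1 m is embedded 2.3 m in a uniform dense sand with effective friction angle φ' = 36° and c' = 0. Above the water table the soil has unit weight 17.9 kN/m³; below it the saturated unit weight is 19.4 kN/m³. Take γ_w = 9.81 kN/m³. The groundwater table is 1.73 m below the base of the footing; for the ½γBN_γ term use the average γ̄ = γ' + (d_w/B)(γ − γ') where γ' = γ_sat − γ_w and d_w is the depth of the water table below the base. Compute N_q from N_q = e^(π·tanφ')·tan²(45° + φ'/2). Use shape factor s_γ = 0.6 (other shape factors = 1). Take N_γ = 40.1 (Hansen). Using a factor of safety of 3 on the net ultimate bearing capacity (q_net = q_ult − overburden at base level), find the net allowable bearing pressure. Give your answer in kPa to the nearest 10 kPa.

q_all(net) ≈ 640 kPa

N_q = e^(π·tan36°)·tan²(63°) = 37.75.
Overburden at base level: q = 17.9 × 2.3 = 41.17 kPa.
The water table is 1.73 m below the base (< B = 2.1 m), so the ½γBN_γ term uses γ̄ = γ' + (d_w/B)(γ − γ') = 9.59 + (1.73/2.1)(17.9 − 9.59) = 16.436 kN/m³.
Surcharge term q·N_q = 41.17 × 37.752 = 1554.3 kPa; self-weight term 0.5·γ·B·N_γ·s_γ = 0.5 × 16.436 × 2.1 × 40.1 × 0.6 = 415.22 kPa.
q_ult = 1554.3 + 415.22 = 1969.5 kPa.
q_net = 1969.5 − 41.17 = 1928.3 kPa.
q_all(net) = 1928.3 / 3 = 642.77 kPa.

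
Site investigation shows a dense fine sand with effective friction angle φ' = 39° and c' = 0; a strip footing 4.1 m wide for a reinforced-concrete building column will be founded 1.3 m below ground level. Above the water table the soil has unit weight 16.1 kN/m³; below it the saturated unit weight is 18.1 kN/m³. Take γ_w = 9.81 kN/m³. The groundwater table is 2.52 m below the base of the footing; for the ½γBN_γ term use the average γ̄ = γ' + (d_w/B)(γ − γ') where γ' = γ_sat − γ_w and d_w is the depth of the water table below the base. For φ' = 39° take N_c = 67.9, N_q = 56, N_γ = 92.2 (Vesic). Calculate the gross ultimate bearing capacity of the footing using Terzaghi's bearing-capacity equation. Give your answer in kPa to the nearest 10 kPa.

q_ult ≈ 3650 kPa

Overburden at base level: q = 16.1 × 1.3 = 20.93 kPa.
The water table is 2.52 m below the base (< B = 4.1 m), so the ½γBN_γ term uses γ̄ = γ' + (d_w/B)(γ − γ') = 8.29 + (2.52/4.1)(16.1 − 8.29) = 13.09 kN/m³.
Surcharge term q·N_q = 20.93 × 56 = 1172.1 kPa; self-weight term 0.5·γ·B·N_γ = 0.5 × 13.09 × 4.1 × 92.2 = 2474.2 kPa.
q_ult = 1172.1 + 2474.2 = 3646.3 kPa.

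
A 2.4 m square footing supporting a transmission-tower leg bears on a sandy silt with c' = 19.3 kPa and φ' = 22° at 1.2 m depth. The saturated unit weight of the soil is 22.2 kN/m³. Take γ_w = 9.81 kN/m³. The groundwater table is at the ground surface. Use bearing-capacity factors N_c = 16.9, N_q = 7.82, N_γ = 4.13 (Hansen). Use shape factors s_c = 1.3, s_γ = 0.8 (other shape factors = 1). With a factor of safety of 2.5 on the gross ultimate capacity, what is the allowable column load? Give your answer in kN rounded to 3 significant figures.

Water table at ground surface, so effective unit weight γ' = 22.2 − 9.81 = 12.39 kN/m³ is used throughout; overburden q = 12.39 × 1.2 = 14.868 kPa; the same γ' applies in the ½γBN_γ term.
Cohesion term c·N_c·s_c = 19.3 × 16.9 × 1.3 = 424.02 kPa; surcharge term q·N_q = 14.868 × 7.82 = 116.27 kPa; self-weight term 0.5·γ·B·N_γ·s_γ = 0.5 × 12.39 × 2.4 × 4.13 × 0.8 = 49.124 kPa.
q_ult = 424.02 + 116.27 + 49.124 = 589.41 kPa.
Gross allowable pressure q_all = 589.41 / 2.5 = 235.77 kPa.
Footing area = 5.76 m², so allowable column load = 235.77 × 5.76 = 1358 kN.

P_all ≈ 1360 kN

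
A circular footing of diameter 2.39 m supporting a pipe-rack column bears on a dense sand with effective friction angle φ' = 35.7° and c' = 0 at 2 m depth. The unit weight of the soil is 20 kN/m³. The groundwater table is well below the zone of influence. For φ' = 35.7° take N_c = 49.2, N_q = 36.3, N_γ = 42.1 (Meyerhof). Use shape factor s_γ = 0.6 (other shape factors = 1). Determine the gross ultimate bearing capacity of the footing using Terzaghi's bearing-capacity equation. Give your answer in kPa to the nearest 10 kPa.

q_ult ≈ 2060 kPa

q = γ·D_f = 20 × 2 = 40 kPa.
q·N_q = 40 × 36.3 = 1452 kPa
0.5·γ·B·N_γ·s_γ = 0.5 × 20 × 2.39 × 42.1 × 0.6 = 603.71 kPa
q_ult = 1452 + 603.71 = 2055.7 kPa.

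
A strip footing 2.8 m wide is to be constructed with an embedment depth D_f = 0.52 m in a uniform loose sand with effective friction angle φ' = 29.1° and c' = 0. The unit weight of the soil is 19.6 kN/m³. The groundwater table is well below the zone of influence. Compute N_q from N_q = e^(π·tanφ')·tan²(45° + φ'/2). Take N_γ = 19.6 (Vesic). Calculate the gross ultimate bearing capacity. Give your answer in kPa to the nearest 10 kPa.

tan29.1° = 0.5566, so N_q = e^(π×0.5566)·tan²(59.55°) = 5.746 × 2.894 = 16.63.
q = γ·D_f = 19.6 × 0.52 = 10.192 kPa.
q·N_q = 10.192 × 16.628 = 169.47 kPa
0.5·γ·B·N_γ = 0.5 × 19.6 × 2.8 × 19.6 = 537.82 kPa
q_ult = 169.47 + 537.82 = 707.3 kPa.

q_ult ≈ 710 kPa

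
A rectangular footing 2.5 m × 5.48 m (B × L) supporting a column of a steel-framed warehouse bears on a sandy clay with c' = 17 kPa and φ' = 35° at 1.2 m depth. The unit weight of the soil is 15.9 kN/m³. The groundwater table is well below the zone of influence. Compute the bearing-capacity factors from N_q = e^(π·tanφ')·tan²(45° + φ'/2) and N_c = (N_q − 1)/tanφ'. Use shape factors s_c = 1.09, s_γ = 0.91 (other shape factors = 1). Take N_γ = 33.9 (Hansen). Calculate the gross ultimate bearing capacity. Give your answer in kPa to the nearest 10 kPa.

q_ult ≈ 2100 kPa

tan35° = 0.7002, so N_q = e^(π×0.7002)·tan²(62.5°) = 9.023 × 3.69 = 33.3.
N_c = (33.3 − 1)/tan35° = 46.12.
q = γ·D_f = 15.9 × 1.2 = 19.08 kPa.
c·N_c·s_c = 17 × 46.124 × 1.09 = 854.67 kPa
q·N_q = 19.08 × 33.296 = 635.29 kPa
0.5·γ·B·N_γ·s_γ = 0.5 × 15.9 × 2.5 × 33.9 × 0.91 = 613.12 kPa
q_ult = 854.67 + 635.29 + 613.12 = 2103.1 kPa.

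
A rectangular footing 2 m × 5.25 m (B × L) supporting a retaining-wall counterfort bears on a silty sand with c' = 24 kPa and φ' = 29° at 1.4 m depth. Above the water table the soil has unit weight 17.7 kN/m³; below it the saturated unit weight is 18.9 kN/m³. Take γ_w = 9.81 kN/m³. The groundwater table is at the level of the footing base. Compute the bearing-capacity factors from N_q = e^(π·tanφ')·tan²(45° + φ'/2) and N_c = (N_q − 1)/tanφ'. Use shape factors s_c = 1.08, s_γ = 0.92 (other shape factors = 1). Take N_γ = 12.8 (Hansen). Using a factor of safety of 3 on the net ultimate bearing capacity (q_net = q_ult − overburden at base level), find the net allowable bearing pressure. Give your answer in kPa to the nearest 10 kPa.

q_all(net) ≈ 400 kPa

N_q = e^(π·tan29°)·tan²(59.5°) = 16.44; N_c = (N_q − 1)/tanφ' = 27.86.
q = γ·D_f = 17.7 × 1.4 = 24.78 kPa.
For the ½γBN_γ term take γ' = 18.9 − 9.81 = 9.09 kN/m³ (soil below base is submerged).
c·N_c·s_c = 24 × 27.86 × 1.08 = 722.14 kPa
q·N_q = 24.78 × 16.443 = 407.47 kPa
0.5·γ·B·N_γ·s_γ = 0.5 × 9.09 × 2 × 12.8 × 0.92 = 107.04 kPa
q_ult = 722.14 + 407.47 + 107.04 = 1236.7 kPa.
q_net = 1236.7 − 24.78 = 1211.9 kPa.
q_all(net) = 1211.9 / 3 = 403.96 kPa.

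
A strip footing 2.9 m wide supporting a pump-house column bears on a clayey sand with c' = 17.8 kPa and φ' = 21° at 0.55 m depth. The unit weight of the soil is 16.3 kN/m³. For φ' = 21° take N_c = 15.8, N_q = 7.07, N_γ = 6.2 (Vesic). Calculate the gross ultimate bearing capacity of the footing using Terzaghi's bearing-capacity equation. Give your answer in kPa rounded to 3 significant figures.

Effective surcharge at the founding depth q = γ·D_f = 16.3 × 0.55 = 8.965 kPa.
q_ult = c·N_c + q·N_q + 0.5·γ·B·N_γ
     = 17.8 × 15.8 + 8.965 × 7.07 + 0.5 × 16.3 × 2.9 × 6.2
     = 281.24 + 63.383 + 146.54 = 491.16 kPa.

q_ult ≈ 491 kPa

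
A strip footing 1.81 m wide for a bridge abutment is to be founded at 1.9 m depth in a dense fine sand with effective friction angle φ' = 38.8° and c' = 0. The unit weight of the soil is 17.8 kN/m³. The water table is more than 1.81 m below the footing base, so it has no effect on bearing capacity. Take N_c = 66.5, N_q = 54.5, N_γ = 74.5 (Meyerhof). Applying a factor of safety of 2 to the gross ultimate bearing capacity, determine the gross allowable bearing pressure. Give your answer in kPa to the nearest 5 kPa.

q_all ≈ 1520 kPa

Overburden at base level: q = 17.8 × 1.9 = 33.82 kPa.
Surcharge term q·N_q = 33.82 × 54.5 = 1843.2 kPa; self-weight term 0.5·γ·B·N_γ = 0.5 × 17.8 × 1.81 × 74.5 = 1200.1 kPa.
q_ult = 1843.2 + 1200.1 = 3043.3 kPa.
q_all = q_ult / FS = 3043.3 / 2 = 1521.7 kPa.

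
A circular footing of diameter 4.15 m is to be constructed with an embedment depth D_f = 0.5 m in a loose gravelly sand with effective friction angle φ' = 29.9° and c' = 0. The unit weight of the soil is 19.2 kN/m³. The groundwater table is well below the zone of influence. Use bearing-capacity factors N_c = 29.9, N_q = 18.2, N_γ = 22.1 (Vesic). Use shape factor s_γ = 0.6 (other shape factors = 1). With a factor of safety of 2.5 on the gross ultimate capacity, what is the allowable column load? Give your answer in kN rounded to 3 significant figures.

Effective surcharge at the founding depth q = γ·D_f = 19.2 × 0.5 = 9.6 kPa.
q_ult = q·N_q + 0.5·γ·B·N_γ·s_γ
     = 9.6 × 18.2 + 0.5 × 19.2 × 4.15 × 22.1 × 0.6
     = 174.72 + 528.28 = 703 kPa.
Gross allowable pressure q_all = 703 / 2.5 = 281.2 kPa.
Footing area = 13.5265 m², so allowable column load = 281.2 × 13.5265 = 3803.6 kN.

P_all ≈ 3800 kN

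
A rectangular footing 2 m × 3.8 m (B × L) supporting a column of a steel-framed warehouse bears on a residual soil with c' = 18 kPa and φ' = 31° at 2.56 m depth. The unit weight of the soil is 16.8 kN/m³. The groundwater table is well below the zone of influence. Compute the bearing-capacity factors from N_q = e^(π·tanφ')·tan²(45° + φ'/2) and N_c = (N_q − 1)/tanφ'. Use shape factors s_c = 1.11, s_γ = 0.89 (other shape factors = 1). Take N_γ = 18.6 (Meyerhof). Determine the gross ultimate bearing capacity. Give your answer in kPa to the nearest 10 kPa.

tan31° = 0.6009, so N_q = e^(π×0.6009)·tan²(60.5°) = 6.604 × 3.124 = 20.63.
N_c = (20.63 − 1)/tan31° = 32.67.
Overburden at base level: q = 16.8 × 2.56 = 43.008 kPa.
Cohesion term c·N_c·s_c = 18 × 32.671 × 1.11 = 652.77 kPa; surcharge term q·N_q = 43.008 × 20.631 = 887.29 kPa; self-weight term 0.5·γ·B·N_γ·s_γ = 0.5 × 16.8 × 2 × 18.6 × 0.89 = 278.11 kPa.
q_ult = 652.77 + 887.29 + 278.11 = 1818.2 kPa.

q_ult ≈ 1820 kPa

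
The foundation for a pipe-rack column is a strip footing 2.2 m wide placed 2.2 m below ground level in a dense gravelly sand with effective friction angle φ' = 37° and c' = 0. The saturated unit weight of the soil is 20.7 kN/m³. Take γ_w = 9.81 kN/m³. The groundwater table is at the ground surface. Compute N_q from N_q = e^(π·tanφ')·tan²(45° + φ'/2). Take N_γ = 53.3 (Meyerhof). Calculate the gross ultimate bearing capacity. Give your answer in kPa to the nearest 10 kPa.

q_ult ≈ 1670 kPa

tan37° = 0.7536, so N_q = e^(π×0.7536)·tan²(63.5°) = 10.669 × 4.023 = 42.92.
Water table at ground surface, so effective unit weight γ' = 20.7 − 9.81 = 10.89 kN/m³ is used throughout; overburden q = 10.89 × 2.2 = 23.958 kPa; the same γ' applies in the ½γBN_γ term.
Surcharge term q·N_q = 23.958 × 42.92 = 1028.3 kPa; self-weight term 0.5·γ·B·N_γ = 0.5 × 10.89 × 2.2 × 53.3 = 638.48 kPa.
q_ult = 1028.3 + 638.48 = 1666.8 kPa.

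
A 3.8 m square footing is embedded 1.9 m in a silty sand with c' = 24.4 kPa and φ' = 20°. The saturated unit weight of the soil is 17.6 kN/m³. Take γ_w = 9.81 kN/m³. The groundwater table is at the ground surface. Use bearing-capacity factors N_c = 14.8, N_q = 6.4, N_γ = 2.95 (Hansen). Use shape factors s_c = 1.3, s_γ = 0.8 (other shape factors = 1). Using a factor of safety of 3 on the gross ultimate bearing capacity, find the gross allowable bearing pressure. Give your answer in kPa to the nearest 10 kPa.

q_all ≈ 200 kPa

With the water table at the surface the whole profile is submerged: γ' = 17.6 − 9.81 = 7.79 kN/m³, so q = γ'·D_f = 14.801 kPa; the same γ' applies in the ½γBN_γ term.
q_ult = c·N_c·s_c + q·N_q + 0.5·γ·B·N_γ·s_γ
     = 24.4 × 14.8 × 1.3 + 14.801 × 6.4 + 0.5 × 7.79 × 3.8 × 2.95 × 0.8
     = 469.46 + 94.726 + 34.93 = 599.11 kPa.
q_all = 599.11 / 3 = 199.7 kPa.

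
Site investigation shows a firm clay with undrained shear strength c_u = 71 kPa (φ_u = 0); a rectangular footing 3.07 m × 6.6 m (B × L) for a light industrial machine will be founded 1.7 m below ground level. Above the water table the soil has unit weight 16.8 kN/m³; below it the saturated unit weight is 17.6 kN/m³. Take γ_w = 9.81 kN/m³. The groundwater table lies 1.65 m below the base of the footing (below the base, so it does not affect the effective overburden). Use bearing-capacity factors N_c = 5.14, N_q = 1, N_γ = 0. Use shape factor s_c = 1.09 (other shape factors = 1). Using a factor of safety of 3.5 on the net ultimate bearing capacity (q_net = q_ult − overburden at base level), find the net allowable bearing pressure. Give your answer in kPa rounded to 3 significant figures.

q_all(net) ≈ 114 kPa

Overburden at base level: q = 16.8 × 1.7 = 28.56 kPa.
Cohesion term c·N_c·s_c = 71 × 5.14 × 1.09 = 397.78 kPa; surcharge term q·N_q = 28.56 × 1 = 28.56 kPa.
q_ult = 397.78 + 28.56 = 426.34 kPa.
q_net = 426.34 − 28.56 = 397.78 kPa.
q_all(net) = 397.78 / 3.5 = 113.65 kPa.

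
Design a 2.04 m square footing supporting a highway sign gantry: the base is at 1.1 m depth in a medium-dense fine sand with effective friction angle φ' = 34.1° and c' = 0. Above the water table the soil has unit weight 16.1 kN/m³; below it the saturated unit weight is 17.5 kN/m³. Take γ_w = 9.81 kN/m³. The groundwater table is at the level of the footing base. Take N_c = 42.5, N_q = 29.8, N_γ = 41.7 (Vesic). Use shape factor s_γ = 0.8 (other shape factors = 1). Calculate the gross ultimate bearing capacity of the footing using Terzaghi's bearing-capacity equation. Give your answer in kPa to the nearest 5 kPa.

Overburden at base level: q = 16.1 × 1.1 = 17.71 kPa.
Below the base the soil is submerged, so the ½γBN_γ term uses γ' = 17.5 − 9.81 = 7.69 kN/m³.
Surcharge term q·N_q = 17.71 × 29.8 = 527.76 kPa; self-weight term 0.5·γ·B·N_γ·s_γ = 0.5 × 7.69 × 2.04 × 41.7 × 0.8 = 261.67 kPa.
q_ult = 527.76 + 261.67 = 789.43 kPa.

q_ult ≈ 790 kPa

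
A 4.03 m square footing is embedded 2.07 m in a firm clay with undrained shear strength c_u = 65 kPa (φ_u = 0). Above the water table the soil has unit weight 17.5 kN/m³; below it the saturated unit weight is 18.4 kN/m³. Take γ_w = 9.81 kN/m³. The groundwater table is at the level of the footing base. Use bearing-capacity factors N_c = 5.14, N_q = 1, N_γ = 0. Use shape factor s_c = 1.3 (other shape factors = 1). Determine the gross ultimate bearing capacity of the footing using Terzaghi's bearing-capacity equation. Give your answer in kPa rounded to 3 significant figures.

q_ult ≈ 471 kPa

Effective surcharge at the founding depth q = γ·D_f = 17.5 × 2.07 = 36.225 kPa.
q_ult = c·N_c·s_c + q·N_q
     = 65 × 5.14 × 1.3 + 36.225 × 1
     = 434.33 + 36.225 = 470.55 kPa.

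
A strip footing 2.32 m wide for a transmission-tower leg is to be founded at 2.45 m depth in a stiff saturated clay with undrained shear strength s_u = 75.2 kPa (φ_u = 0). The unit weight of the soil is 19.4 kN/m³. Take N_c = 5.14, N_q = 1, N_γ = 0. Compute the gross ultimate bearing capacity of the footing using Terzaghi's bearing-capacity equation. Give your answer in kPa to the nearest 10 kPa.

Overburden at base level: q = 19.4 × 2.45 = 47.53 kPa.
Cohesion term c·N_c = 75.2 × 5.14 = 386.53 kPa; surcharge term q·N_q = 47.53 × 1 = 47.53 kPa.
q_ult = 386.53 + 47.53 = 434.06 kPa.

q_ult ≈ 430 kPa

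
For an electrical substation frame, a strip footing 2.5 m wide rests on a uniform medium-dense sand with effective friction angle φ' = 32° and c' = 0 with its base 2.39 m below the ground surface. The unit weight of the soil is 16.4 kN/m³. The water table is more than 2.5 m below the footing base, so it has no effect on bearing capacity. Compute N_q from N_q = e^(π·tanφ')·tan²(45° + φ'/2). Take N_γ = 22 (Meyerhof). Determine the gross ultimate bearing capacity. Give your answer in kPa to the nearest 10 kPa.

q_ult ≈ 1360 kPa

tan32° = 0.6249, so N_q = e^(π×0.6249)·tan²(61°) = 7.121 × 3.255 = 23.18.
q = γ·D_f = 16.4 × 2.39 = 39.196 kPa.
q·N_q = 39.196 × 23.177 = 908.44 kPa
0.5·γ·B·N_γ = 0.5 × 16.4 × 2.5 × 22 = 451 kPa
q_ult = 908.44 + 451 = 1359.4 kPa.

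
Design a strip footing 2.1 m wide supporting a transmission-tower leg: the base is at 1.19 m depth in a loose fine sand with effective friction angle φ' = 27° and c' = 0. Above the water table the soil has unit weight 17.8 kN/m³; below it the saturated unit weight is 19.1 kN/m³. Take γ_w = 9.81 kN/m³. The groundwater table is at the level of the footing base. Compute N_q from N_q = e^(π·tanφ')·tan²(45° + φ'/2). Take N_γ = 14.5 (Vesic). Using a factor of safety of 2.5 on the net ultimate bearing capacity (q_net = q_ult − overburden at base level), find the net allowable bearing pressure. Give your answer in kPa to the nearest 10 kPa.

N_q = e^(π·tan27°)·tan²(58.5°) = 13.2.
Overburden at base level: q = 17.8 × 1.19 = 21.182 kPa.
Below the base the soil is submerged, so the ½γBN_γ term uses γ' = 19.1 − 9.81 = 9.29 kN/m³.
Surcharge term q·N_q = 21.182 × 13.199 = 279.58 kPa; self-weight term 0.5·γ·B·N_γ = 0.5 × 9.29 × 2.1 × 14.5 = 141.44 kPa.
q_ult = 279.58 + 141.44 = 421.02 kPa.
q_net = 421.02 − 21.182 = 399.84 kPa.
q_all(net) = 399.84 / 2.5 = 159.94 kPa.

q_all(net) ≈ 160 kPa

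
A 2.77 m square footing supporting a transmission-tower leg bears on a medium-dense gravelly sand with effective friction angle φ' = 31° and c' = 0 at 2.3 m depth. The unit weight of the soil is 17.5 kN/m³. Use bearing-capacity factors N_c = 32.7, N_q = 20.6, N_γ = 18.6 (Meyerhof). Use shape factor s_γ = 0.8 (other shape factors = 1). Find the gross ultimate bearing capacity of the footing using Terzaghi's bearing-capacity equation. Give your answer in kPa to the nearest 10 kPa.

Overburden at base level: q = 17.5 × 2.3 = 40.25 kPa.
Surcharge term q·N_q = 40.25 × 20.6 = 829.15 kPa; self-weight term 0.5·γ·B·N_γ·s_γ = 0.5 × 17.5 × 2.77 × 18.6 × 0.8 = 360.65 kPa.
q_ult = 829.15 + 360.65 = 1189.8 kPa.

q_ult ≈ 1190 kPa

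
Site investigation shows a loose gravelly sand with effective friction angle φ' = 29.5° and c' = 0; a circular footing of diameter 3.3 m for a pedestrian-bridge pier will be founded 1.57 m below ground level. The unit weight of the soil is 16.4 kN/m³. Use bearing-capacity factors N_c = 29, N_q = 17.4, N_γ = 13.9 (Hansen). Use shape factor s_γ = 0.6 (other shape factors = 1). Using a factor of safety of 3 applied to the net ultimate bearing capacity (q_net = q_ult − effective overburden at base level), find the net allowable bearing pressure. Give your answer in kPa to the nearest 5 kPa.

q_all(net) ≈ 215 kPa

Overburden at base level: q = 16.4 × 1.57 = 25.748 kPa.
Surcharge term q·N_q = 25.748 × 17.4 = 448.02 kPa; self-weight term 0.5·γ·B·N_γ·s_γ = 0.5 × 16.4 × 3.3 × 13.9 × 0.6 = 225.68 kPa.
q_ult = 448.02 + 225.68 = 673.7 kPa.
Net ultimate: q_net = 673.7 − 25.748 = 647.95 kPa.
q_all(net) = 647.95 / 3 = 215.98 kPa.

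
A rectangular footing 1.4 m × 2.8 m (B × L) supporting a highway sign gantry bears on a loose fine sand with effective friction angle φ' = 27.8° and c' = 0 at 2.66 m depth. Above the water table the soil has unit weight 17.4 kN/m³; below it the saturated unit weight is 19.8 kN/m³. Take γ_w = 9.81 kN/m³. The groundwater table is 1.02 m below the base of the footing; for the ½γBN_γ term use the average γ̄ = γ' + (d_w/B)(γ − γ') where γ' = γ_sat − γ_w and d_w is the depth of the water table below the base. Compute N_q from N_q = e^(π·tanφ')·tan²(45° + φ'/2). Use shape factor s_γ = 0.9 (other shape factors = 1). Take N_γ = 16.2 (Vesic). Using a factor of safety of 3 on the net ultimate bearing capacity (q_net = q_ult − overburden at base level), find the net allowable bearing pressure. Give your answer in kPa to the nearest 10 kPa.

N_q = e^(π·tan27.8°)·tan²(58.9°) = 14.4.
Effective surcharge at the founding depth q = γ·D_f = 17.4 × 2.66 = 46.284 kPa.
With d_w = 1.02 m < B, γ̄ = 9.99 + (1.02/1.4) × (17.4 − 9.99) = 15.389 kN/m³.
q_ult = q·N_q + 0.5·γ·B·N_γ·s_γ
     = 46.284 × 14.4 + 0.5 × 15.389 × 1.4 × 16.2 × 0.9
     = 666.51 + 157.06 = 823.57 kPa.
q_net = 823.57 − 46.284 = 777.28 kPa.
q_all(net) = 777.28 / 3 = 259.09 kPa.

q_all(net) ≈ 260 kPa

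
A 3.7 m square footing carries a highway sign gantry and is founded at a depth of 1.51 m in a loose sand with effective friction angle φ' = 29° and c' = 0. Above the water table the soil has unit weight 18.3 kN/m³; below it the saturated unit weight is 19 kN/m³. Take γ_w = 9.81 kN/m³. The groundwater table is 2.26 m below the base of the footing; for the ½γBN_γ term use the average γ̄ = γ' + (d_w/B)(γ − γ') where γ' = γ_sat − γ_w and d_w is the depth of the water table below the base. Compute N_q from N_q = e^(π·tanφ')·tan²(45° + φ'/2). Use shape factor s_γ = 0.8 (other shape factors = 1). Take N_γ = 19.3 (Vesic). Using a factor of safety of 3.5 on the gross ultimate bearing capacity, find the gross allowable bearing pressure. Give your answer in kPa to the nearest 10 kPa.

q_all ≈ 250 kPa

N_q = e^(π·tan29°)·tan²(59.5°) = 16.44.
q = γ·D_f = 18.3 × 1.51 = 27.633 kPa.
γ' = 9.19 kN/m³; averaging over the depth B below the base, γ̄ = γ' + (d_w/B)(γ − γ') = 14.754 kN/m³.
q·N_q = 27.633 × 16.443 = 454.38 kPa
0.5·γ·B·N_γ·s_γ = 0.5 × 14.754 × 3.7 × 19.3 × 0.8 = 421.45 kPa
q_ult = 454.38 + 421.45 = 875.83 kPa.
q_all = 875.83 / 3.5 = 250.24 kPa.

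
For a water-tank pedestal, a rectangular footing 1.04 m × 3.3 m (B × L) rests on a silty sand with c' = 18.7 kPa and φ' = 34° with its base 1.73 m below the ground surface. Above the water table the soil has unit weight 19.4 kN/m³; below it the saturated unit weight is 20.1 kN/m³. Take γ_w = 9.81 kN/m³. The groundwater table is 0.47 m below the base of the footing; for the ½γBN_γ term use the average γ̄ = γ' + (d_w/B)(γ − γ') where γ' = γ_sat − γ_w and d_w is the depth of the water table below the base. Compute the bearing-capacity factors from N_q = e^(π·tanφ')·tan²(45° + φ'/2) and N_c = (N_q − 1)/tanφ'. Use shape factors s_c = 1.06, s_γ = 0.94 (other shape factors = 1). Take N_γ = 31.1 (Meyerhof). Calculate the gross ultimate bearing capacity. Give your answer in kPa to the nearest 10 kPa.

q_ult ≈ 2040 kPa

tan34° = 0.6745, so N_q = e^(π×0.6745)·tan²(62°) = 8.323 × 3.537 = 29.44.
N_c = (29.44 − 1)/tan34° = 42.16.
Overburden at base level: q = 19.4 × 1.73 = 33.562 kPa.
The water table is 0.47 m below the base (< B = 1.04 m), so the ½γBN_γ term uses γ̄ = γ' + (d_w/B)(γ − γ') = 10.29 + (0.47/1.04)(19.4 − 10.29) = 14.407 kN/m³.
Cohesion term c·N_c·s_c = 18.7 × 42.164 × 1.06 = 835.77 kPa; surcharge term q·N_q = 33.562 × 29.44 = 988.06 kPa; self-weight term 0.5·γ·B·N_γ·s_γ = 0.5 × 14.407 × 1.04 × 31.1 × 0.94 = 219.01 kPa.
q_ult = 835.77 + 988.06 + 219.01 = 2042.8 kPa.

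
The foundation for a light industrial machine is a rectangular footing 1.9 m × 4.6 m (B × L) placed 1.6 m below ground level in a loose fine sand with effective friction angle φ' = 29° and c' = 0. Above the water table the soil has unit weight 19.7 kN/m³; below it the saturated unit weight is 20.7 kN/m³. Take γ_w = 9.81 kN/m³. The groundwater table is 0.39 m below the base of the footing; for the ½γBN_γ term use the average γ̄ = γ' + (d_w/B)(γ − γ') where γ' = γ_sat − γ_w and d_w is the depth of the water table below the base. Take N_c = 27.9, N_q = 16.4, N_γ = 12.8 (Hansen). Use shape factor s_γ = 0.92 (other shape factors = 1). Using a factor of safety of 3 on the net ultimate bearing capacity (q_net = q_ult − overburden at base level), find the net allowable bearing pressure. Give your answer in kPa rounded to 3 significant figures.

q = γ·D_f = 19.7 × 1.6 = 31.52 kPa.
γ' = 10.89 kN/m³; averaging over the depth B below the base, γ̄ = γ' + (d_w/B)(γ − γ') = 12.698 kN/m³.
q·N_q = 31.52 × 16.4 = 516.93 kPa
0.5·γ·B·N_γ·s_γ = 0.5 × 12.698 × 1.9 × 12.8 × 0.92 = 142.06 kPa
q_ult = 516.93 + 142.06 = 658.99 kPa.
q_net = 658.99 − 31.52 = 627.47 kPa.
q_all(net) = 627.47 / 3 = 209.16 kPa.

q_all(net) ≈ 209 kPa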